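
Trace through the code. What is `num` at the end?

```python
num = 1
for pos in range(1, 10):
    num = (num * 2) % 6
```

Let's trace through this code step by step.

Initialize: num = 1
Entering loop: for pos in range(1, 10):

After execution: num = 2
2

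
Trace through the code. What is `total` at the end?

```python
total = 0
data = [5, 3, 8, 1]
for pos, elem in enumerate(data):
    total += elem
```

Let's trace through this code step by step.

Initialize: total = 0
Initialize: data = [5, 3, 8, 1]
Entering loop: for pos, elem in enumerate(data):

After execution: total = 17
17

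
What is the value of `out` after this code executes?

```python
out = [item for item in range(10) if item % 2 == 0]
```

Let's trace through this code step by step.

Initialize: out = [item for item in range(10) if item % 2 == 0]

After execution: out = [0, 2, 4, 6, 8]
[0, 2, 4, 6, 8]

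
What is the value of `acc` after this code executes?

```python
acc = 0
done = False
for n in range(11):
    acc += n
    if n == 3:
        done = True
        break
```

Let's trace through this code step by step.

Initialize: acc = 0
Initialize: done = False
Entering loop: for n in range(11):

After execution: acc = 6
6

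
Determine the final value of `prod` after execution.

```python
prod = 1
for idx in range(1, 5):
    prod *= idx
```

Let's trace through this code step by step.

Initialize: prod = 1
Entering loop: for idx in range(1, 5):

After execution: prod = 24
24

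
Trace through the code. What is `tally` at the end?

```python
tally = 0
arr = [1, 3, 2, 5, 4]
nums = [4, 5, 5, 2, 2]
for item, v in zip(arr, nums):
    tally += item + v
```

Let's trace through this code step by step.

Initialize: tally = 0
Initialize: arr = [1, 3, 2, 5, 4]
Initialize: nums = [4, 5, 5, 2, 2]
Entering loop: for item, v in zip(arr, nums):

After execution: tally = 33
33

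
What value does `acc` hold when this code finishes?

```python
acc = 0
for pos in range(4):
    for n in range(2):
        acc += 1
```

Let's trace through this code step by step.

Initialize: acc = 0
Entering loop: for pos in range(4):

After execution: acc = 8
8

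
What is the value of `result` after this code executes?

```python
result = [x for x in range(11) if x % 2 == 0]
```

Let's trace through this code step by step.

Initialize: result = [x for x in range(11) if x % 2 == 0]

After execution: result = [0, 2, 4, 6, 8, 10]
[0, 2, 4, 6, 8, 10]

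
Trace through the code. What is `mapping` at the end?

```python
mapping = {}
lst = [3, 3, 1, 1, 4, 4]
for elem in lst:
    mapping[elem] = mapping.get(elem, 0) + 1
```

Let's trace through this code step by step.

Initialize: mapping = {}
Initialize: lst = [3, 3, 1, 1, 4, 4]
Entering loop: for elem in lst:

After execution: mapping = {3: 2, 1: 2, 4: 2}
{3: 2, 1: 2, 4: 2}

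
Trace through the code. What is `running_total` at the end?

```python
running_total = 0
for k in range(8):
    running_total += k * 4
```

Let's trace through this code step by step.

Initialize: running_total = 0
Entering loop: for k in range(8):

After execution: running_total = 112
112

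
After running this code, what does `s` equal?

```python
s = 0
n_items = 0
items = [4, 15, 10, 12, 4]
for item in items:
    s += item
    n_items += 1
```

Let's trace through this code step by step.

Initialize: s = 0
Initialize: n_items = 0
Initialize: items = [4, 15, 10, 12, 4]
Entering loop: for item in items:

After execution: s = 45
45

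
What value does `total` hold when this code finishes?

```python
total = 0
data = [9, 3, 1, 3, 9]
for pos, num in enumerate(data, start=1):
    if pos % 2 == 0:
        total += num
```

Let's trace through this code step by step.

Initialize: total = 0
Initialize: data = [9, 3, 1, 3, 9]
Entering loop: for pos, num in enumerate(data, start=1):

After execution: total = 6
6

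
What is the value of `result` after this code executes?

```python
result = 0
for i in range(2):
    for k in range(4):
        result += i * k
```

Let's trace through this code step by step.

Initialize: result = 0
Entering loop: for i in range(2):

After execution: result = 6
6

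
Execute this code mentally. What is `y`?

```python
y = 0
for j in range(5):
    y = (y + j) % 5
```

Let's trace through this code step by step.

Initialize: y = 0
Entering loop: for j in range(5):

After execution: y = 0
0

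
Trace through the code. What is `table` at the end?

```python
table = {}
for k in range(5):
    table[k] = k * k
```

Let's trace through this code step by step.

Initialize: table = {}
Entering loop: for k in range(5):

After execution: table = {0: 0, 1: 1, 2: 4, 3: 9, 4: 16}
{0: 0, 1: 1, 2: 4, 3: 9, 4: 16}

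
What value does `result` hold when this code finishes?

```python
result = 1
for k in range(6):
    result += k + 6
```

Let's trace through this code step by step.

Initialize: result = 1
Entering loop: for k in range(6):

After execution: result = 52
52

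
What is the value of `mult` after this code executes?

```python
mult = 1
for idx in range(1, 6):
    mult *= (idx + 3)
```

Let's trace through this code step by step.

Initialize: mult = 1
Entering loop: for idx in range(1, 6):

After execution: mult = 6720
6720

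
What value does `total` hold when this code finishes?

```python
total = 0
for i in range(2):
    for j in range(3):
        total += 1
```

Let's trace through this code step by step.

Initialize: total = 0
Entering loop: for i in range(2):

After execution: total = 6
6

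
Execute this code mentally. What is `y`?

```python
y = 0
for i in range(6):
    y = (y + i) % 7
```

Let's trace through this code step by step.

Initialize: y = 0
Entering loop: for i in range(6):

After execution: y = 1
1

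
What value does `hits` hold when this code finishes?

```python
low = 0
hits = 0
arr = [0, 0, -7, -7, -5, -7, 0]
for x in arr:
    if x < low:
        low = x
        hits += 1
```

Let's trace through this code step by step.

Initialize: low = 0
Initialize: hits = 0
Initialize: arr = [0, 0, -7, -7, -5, -7, 0]
Entering loop: for x in arr:

After execution: hits = 1
1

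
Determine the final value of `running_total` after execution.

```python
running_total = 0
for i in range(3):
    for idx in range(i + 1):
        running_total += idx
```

Let's trace through this code step by step.

Initialize: running_total = 0
Entering loop: for i in range(3):

After execution: running_total = 4
4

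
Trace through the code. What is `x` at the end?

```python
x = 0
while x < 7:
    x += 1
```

Let's trace through this code step by step.

Initialize: x = 0
Entering loop: while x < 7:

After execution: x = 7
7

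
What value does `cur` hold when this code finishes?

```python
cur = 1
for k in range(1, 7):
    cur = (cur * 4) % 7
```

Let's trace through this code step by step.

Initialize: cur = 1
Entering loop: for k in range(1, 7):

After execution: cur = 1
1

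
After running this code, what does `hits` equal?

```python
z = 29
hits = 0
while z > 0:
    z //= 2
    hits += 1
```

Let's trace through this code step by step.

Initialize: z = 29
Initialize: hits = 0
Entering loop: while z > 0:

After execution: hits = 5
5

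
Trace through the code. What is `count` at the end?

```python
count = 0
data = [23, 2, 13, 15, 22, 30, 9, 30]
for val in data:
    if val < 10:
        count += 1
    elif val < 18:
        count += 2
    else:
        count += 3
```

Let's trace through this code step by step.

Initialize: count = 0
Initialize: data = [23, 2, 13, 15, 22, 30, 9, 30]
Entering loop: for val in data:

After execution: count = 18
18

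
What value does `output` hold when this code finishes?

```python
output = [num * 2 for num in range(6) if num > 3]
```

Let's trace through this code step by step.

Initialize: output = [num * 2 for num in range(6) if num > 3]

After execution: output = [8, 10]
[8, 10]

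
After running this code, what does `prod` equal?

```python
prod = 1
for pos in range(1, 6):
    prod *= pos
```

Let's trace through this code step by step.

Initialize: prod = 1
Entering loop: for pos in range(1, 6):

After execution: prod = 120
120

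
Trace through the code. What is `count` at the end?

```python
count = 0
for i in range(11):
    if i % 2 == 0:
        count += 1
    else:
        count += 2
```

Let's trace through this code step by step.

Initialize: count = 0
Entering loop: for i in range(11):

After execution: count = 16
16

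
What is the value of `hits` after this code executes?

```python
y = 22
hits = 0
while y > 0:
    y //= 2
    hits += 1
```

Let's trace through this code step by step.

Initialize: y = 22
Initialize: hits = 0
Entering loop: while y > 0:

After execution: hits = 5
5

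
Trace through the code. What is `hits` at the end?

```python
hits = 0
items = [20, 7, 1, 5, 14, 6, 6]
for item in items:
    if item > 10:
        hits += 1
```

Let's trace through this code step by step.

Initialize: hits = 0
Initialize: items = [20, 7, 1, 5, 14, 6, 6]
Entering loop: for item in items:

After execution: hits = 2
2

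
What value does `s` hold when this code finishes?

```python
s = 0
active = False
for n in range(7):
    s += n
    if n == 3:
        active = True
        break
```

Let's trace through this code step by step.

Initialize: s = 0
Initialize: active = False
Entering loop: for n in range(7):

After execution: s = 6
6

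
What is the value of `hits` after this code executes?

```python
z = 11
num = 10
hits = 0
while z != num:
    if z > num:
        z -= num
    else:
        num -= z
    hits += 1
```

Let's trace through this code step by step.

Initialize: z = 11
Initialize: num = 10
Initialize: hits = 0
Entering loop: while z != num:

After execution: hits = 10
10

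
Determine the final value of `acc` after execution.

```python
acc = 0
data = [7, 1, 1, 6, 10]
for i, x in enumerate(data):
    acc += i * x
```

Let's trace through this code step by step.

Initialize: acc = 0
Initialize: data = [7, 1, 1, 6, 10]
Entering loop: for i, x in enumerate(data):

After execution: acc = 61
61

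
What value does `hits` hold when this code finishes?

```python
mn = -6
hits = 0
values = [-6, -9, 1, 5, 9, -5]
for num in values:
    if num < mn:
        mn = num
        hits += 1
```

Let's trace through this code step by step.

Initialize: mn = -6
Initialize: hits = 0
Initialize: values = [-6, -9, 1, 5, 9, -5]
Entering loop: for num in values:

After execution: hits = 1
1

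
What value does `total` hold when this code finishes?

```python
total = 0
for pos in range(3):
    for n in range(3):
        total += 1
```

Let's trace through this code step by step.

Initialize: total = 0
Entering loop: for pos in range(3):

After execution: total = 9
9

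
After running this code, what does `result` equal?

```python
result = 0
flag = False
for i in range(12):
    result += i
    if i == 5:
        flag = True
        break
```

Let's trace through this code step by step.

Initialize: result = 0
Initialize: flag = False
Entering loop: for i in range(12):

After execution: result = 15
15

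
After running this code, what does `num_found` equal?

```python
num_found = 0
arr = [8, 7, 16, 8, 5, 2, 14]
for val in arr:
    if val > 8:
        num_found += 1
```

Let's trace through this code step by step.

Initialize: num_found = 0
Initialize: arr = [8, 7, 16, 8, 5, 2, 14]
Entering loop: for val in arr:

After execution: num_found = 2
2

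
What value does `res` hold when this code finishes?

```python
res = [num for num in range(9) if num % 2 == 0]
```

Let's trace through this code step by step.

Initialize: res = [num for num in range(9) if num % 2 == 0]

After execution: res = [0, 2, 4, 6, 8]
[0, 2, 4, 6, 8]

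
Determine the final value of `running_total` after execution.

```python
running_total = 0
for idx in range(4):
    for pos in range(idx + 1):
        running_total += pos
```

Let's trace through this code step by step.

Initialize: running_total = 0
Entering loop: for idx in range(4):

After execution: running_total = 10
10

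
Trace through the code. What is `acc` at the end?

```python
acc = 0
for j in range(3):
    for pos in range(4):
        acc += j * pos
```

Let's trace through this code step by step.

Initialize: acc = 0
Entering loop: for j in range(3):

After execution: acc = 18
18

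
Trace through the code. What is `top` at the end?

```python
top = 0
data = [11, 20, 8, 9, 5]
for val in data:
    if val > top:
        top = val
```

Let's trace through this code step by step.

Initialize: top = 0
Initialize: data = [11, 20, 8, 9, 5]
Entering loop: for val in data:

After execution: top = 20
20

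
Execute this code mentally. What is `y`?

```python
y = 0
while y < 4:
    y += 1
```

Let's trace through this code step by step.

Initialize: y = 0
Entering loop: while y < 4:

After execution: y = 4
4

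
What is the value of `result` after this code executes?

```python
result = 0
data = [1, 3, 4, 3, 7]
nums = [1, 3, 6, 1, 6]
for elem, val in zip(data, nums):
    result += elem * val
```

Let's trace through this code step by step.

Initialize: result = 0
Initialize: data = [1, 3, 4, 3, 7]
Initialize: nums = [1, 3, 6, 1, 6]
Entering loop: for elem, val in zip(data, nums):

After execution: result = 79
79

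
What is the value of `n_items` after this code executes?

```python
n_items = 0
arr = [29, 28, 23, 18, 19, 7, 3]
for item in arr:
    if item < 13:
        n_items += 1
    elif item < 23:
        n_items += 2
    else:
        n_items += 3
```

Let's trace through this code step by step.

Initialize: n_items = 0
Initialize: arr = [29, 28, 23, 18, 19, 7, 3]
Entering loop: for item in arr:

After execution: n_items = 15
15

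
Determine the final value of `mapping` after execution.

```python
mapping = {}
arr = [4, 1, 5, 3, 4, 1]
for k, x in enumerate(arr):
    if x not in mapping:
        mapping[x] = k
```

Let's trace through this code step by step.

Initialize: mapping = {}
Initialize: arr = [4, 1, 5, 3, 4, 1]
Entering loop: for k, x in enumerate(arr):

After execution: mapping = {4: 0, 1: 1, 5: 2, 3: 3}
{4: 0, 1: 1, 5: 2, 3: 3}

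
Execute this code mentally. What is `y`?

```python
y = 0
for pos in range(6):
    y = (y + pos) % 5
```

Let's trace through this code step by step.

Initialize: y = 0
Entering loop: for pos in range(6):

After execution: y = 0
0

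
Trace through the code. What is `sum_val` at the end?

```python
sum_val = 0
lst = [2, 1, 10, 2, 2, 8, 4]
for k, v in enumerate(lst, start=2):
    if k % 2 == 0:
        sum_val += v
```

Let's trace through this code step by step.

Initialize: sum_val = 0
Initialize: lst = [2, 1, 10, 2, 2, 8, 4]
Entering loop: for k, v in enumerate(lst, start=2):

After execution: sum_val = 18
18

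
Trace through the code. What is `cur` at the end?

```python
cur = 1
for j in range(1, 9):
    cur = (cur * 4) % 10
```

Let's trace through this code step by step.

Initialize: cur = 1
Entering loop: for j in range(1, 9):

After execution: cur = 6
6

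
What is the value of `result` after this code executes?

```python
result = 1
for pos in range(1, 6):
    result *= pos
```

Let's trace through this code step by step.

Initialize: result = 1
Entering loop: for pos in range(1, 6):

After execution: result = 120
120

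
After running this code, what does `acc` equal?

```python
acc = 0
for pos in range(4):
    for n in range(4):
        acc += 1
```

Let's trace through this code step by step.

Initialize: acc = 0
Entering loop: for pos in range(4):

After execution: acc = 16
16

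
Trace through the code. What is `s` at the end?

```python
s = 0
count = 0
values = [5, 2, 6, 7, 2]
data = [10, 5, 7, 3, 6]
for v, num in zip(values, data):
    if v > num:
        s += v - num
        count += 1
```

Let's trace through this code step by step.

Initialize: s = 0
Initialize: count = 0
Initialize: values = [5, 2, 6, 7, 2]
Initialize: data = [10, 5, 7, 3, 6]
Entering loop: for v, num in zip(values, data):

After execution: s = 4
4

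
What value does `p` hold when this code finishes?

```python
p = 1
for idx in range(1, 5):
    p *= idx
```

Let's trace through this code step by step.

Initialize: p = 1
Entering loop: for idx in range(1, 5):

After execution: p = 24
24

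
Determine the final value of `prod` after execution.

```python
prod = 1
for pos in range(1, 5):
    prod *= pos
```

Let's trace through this code step by step.

Initialize: prod = 1
Entering loop: for pos in range(1, 5):

After execution: prod = 24
24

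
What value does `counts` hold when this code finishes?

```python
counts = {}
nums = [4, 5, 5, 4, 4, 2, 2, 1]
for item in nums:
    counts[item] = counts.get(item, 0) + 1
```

Let's trace through this code step by step.

Initialize: counts = {}
Initialize: nums = [4, 5, 5, 4, 4, 2, 2, 1]
Entering loop: for item in nums:

After execution: counts = {4: 3, 5: 2, 2: 2, 1: 1}
{4: 3, 5: 2, 2: 2, 1: 1}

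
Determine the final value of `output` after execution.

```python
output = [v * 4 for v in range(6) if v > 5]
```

Let's trace through this code step by step.

Initialize: output = [v * 4 for v in range(6) if v > 5]

After execution: output = []
[]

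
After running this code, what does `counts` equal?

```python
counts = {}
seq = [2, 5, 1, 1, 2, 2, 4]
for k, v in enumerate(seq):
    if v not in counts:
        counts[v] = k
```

Let's trace through this code step by step.

Initialize: counts = {}
Initialize: seq = [2, 5, 1, 1, 2, 2, 4]
Entering loop: for k, v in enumerate(seq):

After execution: counts = {2: 0, 5: 1, 1: 2, 4: 6}
{2: 0, 5: 1, 1: 2, 4: 6}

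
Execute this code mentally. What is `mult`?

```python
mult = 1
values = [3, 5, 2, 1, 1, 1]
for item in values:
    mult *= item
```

Let's trace through this code step by step.

Initialize: mult = 1
Initialize: values = [3, 5, 2, 1, 1, 1]
Entering loop: for item in values:

After execution: mult = 30
30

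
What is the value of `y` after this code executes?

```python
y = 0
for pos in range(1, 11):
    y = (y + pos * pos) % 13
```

Let's trace through this code step by step.

Initialize: y = 0
Entering loop: for pos in range(1, 11):

After execution: y = 8
8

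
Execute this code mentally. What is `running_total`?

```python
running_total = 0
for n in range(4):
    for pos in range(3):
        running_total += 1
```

Let's trace through this code step by step.

Initialize: running_total = 0
Entering loop: for n in range(4):

After execution: running_total = 12
12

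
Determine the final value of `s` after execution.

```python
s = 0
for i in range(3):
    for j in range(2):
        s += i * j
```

Let's trace through this code step by step.

Initialize: s = 0
Entering loop: for i in range(3):

After execution: s = 3
3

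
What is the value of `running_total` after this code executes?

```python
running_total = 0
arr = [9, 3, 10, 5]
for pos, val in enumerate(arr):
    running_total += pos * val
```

Let's trace through this code step by step.

Initialize: running_total = 0
Initialize: arr = [9, 3, 10, 5]
Entering loop: for pos, val in enumerate(arr):

After execution: running_total = 38
38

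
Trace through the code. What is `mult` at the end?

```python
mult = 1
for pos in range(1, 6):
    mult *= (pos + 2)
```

Let's trace through this code step by step.

Initialize: mult = 1
Entering loop: for pos in range(1, 6):

After execution: mult = 2520
2520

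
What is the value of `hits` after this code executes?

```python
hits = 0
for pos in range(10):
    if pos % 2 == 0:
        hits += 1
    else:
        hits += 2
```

Let's trace through this code step by step.

Initialize: hits = 0
Entering loop: for pos in range(10):

After execution: hits = 15
15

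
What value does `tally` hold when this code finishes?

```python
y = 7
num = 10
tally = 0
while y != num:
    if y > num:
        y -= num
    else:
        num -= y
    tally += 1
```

Let's trace through this code step by step.

Initialize: y = 7
Initialize: num = 10
Initialize: tally = 0
Entering loop: while y != num:

After execution: tally = 5
5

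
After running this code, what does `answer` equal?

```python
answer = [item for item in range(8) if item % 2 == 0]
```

Let's trace through this code step by step.

Initialize: answer = [item for item in range(8) if item % 2 == 0]

After execution: answer = [0, 2, 4, 6]
[0, 2, 4, 6]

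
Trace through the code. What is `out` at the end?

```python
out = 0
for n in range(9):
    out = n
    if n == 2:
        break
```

Let's trace through this code step by step.

Initialize: out = 0
Entering loop: for n in range(9):

After execution: out = 2
2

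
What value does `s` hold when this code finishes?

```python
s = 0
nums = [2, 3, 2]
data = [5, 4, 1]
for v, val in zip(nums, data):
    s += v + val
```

Let's trace through this code step by step.

Initialize: s = 0
Initialize: nums = [2, 3, 2]
Initialize: data = [5, 4, 1]
Entering loop: for v, val in zip(nums, data):

After execution: s = 17
17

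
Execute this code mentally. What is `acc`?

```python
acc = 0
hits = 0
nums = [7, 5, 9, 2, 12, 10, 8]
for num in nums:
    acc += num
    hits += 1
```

Let's trace through this code step by step.

Initialize: acc = 0
Initialize: hits = 0
Initialize: nums = [7, 5, 9, 2, 12, 10, 8]
Entering loop: for num in nums:

After execution: acc = 53
53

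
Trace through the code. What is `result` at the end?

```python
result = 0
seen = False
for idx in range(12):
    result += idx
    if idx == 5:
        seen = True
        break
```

Let's trace through this code step by step.

Initialize: result = 0
Initialize: seen = False
Entering loop: for idx in range(12):

After execution: result = 15
15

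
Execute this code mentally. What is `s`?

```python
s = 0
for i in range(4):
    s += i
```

Let's trace through this code step by step.

Initialize: s = 0
Entering loop: for i in range(4):

After execution: s = 6
6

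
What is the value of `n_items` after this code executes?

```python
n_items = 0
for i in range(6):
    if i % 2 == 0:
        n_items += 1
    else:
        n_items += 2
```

Let's trace through this code step by step.

Initialize: n_items = 0
Entering loop: for i in range(6):

After execution: n_items = 9
9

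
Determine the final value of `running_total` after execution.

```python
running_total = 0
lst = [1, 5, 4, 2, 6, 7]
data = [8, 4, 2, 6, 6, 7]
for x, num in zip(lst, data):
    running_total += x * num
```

Let's trace through this code step by step.

Initialize: running_total = 0
Initialize: lst = [1, 5, 4, 2, 6, 7]
Initialize: data = [8, 4, 2, 6, 6, 7]
Entering loop: for x, num in zip(lst, data):

After execution: running_total = 133
133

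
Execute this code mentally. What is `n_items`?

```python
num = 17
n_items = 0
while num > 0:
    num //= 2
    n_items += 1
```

Let's trace through this code step by step.

Initialize: num = 17
Initialize: n_items = 0
Entering loop: while num > 0:

After execution: n_items = 5
5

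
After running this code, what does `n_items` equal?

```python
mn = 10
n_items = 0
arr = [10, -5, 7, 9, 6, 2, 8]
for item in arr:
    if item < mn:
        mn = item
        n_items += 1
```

Let's trace through this code step by step.

Initialize: mn = 10
Initialize: n_items = 0
Initialize: arr = [10, -5, 7, 9, 6, 2, 8]
Entering loop: for item in arr:

After execution: n_items = 1
1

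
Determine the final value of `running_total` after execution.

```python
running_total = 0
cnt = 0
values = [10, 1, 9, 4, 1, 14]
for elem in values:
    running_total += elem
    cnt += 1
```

Let's trace through this code step by step.

Initialize: running_total = 0
Initialize: cnt = 0
Initialize: values = [10, 1, 9, 4, 1, 14]
Entering loop: for elem in values:

After execution: running_total = 39
39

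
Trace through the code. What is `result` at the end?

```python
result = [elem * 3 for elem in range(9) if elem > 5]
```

Let's trace through this code step by step.

Initialize: result = [elem * 3 for elem in range(9) if elem > 5]

After execution: result = [18, 21, 24]
[18, 21, 24]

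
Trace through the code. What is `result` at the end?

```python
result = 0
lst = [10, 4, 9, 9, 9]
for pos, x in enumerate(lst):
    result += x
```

Let's trace through this code step by step.

Initialize: result = 0
Initialize: lst = [10, 4, 9, 9, 9]
Entering loop: for pos, x in enumerate(lst):

After execution: result = 41
41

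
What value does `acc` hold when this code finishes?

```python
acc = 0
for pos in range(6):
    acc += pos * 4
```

Let's trace through this code step by step.

Initialize: acc = 0
Entering loop: for pos in range(6):

After execution: acc = 60
60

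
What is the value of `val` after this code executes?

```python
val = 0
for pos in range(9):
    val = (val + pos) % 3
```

Let's trace through this code step by step.

Initialize: val = 0
Entering loop: for pos in range(9):

After execution: val = 0
0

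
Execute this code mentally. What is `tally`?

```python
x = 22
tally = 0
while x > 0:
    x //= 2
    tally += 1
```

Let's trace through this code step by step.

Initialize: x = 22
Initialize: tally = 0
Entering loop: while x > 0:

After execution: tally = 5
5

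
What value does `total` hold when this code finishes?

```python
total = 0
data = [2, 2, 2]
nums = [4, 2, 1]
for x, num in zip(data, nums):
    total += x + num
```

Let's trace through this code step by step.

Initialize: total = 0
Initialize: data = [2, 2, 2]
Initialize: nums = [4, 2, 1]
Entering loop: for x, num in zip(data, nums):

After execution: total = 13
13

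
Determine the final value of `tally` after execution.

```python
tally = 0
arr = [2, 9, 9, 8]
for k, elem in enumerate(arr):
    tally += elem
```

Let's trace through this code step by step.

Initialize: tally = 0
Initialize: arr = [2, 9, 9, 8]
Entering loop: for k, elem in enumerate(arr):

After execution: tally = 28
28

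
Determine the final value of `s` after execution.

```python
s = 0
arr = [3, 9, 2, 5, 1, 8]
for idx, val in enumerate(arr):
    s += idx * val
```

Let's trace through this code step by step.

Initialize: s = 0
Initialize: arr = [3, 9, 2, 5, 1, 8]
Entering loop: for idx, val in enumerate(arr):

After execution: s = 72
72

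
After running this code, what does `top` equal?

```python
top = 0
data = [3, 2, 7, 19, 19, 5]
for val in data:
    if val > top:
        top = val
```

Let's trace through this code step by step.

Initialize: top = 0
Initialize: data = [3, 2, 7, 19, 19, 5]
Entering loop: for val in data:

After execution: top = 19
19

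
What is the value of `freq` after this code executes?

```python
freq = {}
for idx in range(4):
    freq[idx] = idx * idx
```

Let's trace through this code step by step.

Initialize: freq = {}
Entering loop: for idx in range(4):

After execution: freq = {0: 0, 1: 1, 2: 4, 3: 9}
{0: 0, 1: 1, 2: 4, 3: 9}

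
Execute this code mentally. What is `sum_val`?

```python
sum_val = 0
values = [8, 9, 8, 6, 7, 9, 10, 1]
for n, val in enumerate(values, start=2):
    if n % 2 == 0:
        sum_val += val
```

Let's trace through this code step by step.

Initialize: sum_val = 0
Initialize: values = [8, 9, 8, 6, 7, 9, 10, 1]
Entering loop: for n, val in enumerate(values, start=2):

After execution: sum_val = 33
33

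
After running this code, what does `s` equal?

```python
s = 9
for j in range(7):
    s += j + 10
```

Let's trace through this code step by step.

Initialize: s = 9
Entering loop: for j in range(7):

After execution: s = 100
100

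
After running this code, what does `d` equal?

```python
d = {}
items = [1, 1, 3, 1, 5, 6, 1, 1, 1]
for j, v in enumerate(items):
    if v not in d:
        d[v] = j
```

Let's trace through this code step by step.

Initialize: d = {}
Initialize: items = [1, 1, 3, 1, 5, 6, 1, 1, 1]
Entering loop: for j, v in enumerate(items):

After execution: d = {1: 0, 3: 2, 5: 4, 6: 5}
{1: 0, 3: 2, 5: 4, 6: 5}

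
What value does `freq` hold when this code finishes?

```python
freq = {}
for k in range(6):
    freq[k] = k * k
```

Let's trace through this code step by step.

Initialize: freq = {}
Entering loop: for k in range(6):

After execution: freq = {0: 0, 1: 1, 2: 4, 3: 9, 4: 16, 5: 25}
{0: 0, 1: 1, 2: 4, 3: 9, 4: 16, 5: 25}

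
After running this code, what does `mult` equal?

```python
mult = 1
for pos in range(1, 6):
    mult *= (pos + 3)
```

Let's trace through this code step by step.

Initialize: mult = 1
Entering loop: for pos in range(1, 6):

After execution: mult = 6720
6720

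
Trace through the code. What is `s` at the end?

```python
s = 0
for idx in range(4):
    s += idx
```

Let's trace through this code step by step.

Initialize: s = 0
Entering loop: for idx in range(4):

After execution: s = 6
6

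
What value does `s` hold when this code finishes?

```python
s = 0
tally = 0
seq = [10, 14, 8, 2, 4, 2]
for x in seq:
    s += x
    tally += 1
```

Let's trace through this code step by step.

Initialize: s = 0
Initialize: tally = 0
Initialize: seq = [10, 14, 8, 2, 4, 2]
Entering loop: for x in seq:

After execution: s = 40
40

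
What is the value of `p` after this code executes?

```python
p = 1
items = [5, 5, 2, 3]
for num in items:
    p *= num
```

Let's trace through this code step by step.

Initialize: p = 1
Initialize: items = [5, 5, 2, 3]
Entering loop: for num in items:

After execution: p = 150
150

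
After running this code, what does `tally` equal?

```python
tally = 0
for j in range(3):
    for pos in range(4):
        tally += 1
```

Let's trace through this code step by step.

Initialize: tally = 0
Entering loop: for j in range(3):

After execution: tally = 12
12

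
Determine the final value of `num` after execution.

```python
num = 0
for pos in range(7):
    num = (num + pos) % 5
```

Let's trace through this code step by step.

Initialize: num = 0
Entering loop: for pos in range(7):

After execution: num = 1
1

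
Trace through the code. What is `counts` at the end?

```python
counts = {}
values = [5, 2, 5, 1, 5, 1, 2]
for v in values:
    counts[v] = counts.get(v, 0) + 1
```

Let's trace through this code step by step.

Initialize: counts = {}
Initialize: values = [5, 2, 5, 1, 5, 1, 2]
Entering loop: for v in values:

After execution: counts = {5: 3, 2: 2, 1: 2}
{5: 3, 2: 2, 1: 2}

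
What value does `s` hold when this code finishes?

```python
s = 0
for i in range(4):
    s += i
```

Let's trace through this code step by step.

Initialize: s = 0
Entering loop: for i in range(4):

After execution: s = 6
6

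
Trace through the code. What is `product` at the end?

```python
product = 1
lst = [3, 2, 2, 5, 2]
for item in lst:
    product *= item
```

Let's trace through this code step by step.

Initialize: product = 1
Initialize: lst = [3, 2, 2, 5, 2]
Entering loop: for item in lst:

After execution: product = 120
120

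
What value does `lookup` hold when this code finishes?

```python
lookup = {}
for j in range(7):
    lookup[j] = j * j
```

Let's trace through this code step by step.

Initialize: lookup = {}
Entering loop: for j in range(7):

After execution: lookup = {0: 0, 1: 1, 2: 4, 3: 9, 4: 16, 5: 25, 6: 36}
{0: 0, 1: 1, 2: 4, 3: 9, 4: 16, 5: 25, 6: 36}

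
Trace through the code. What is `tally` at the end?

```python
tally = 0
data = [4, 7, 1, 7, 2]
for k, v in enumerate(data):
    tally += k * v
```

Let's trace through this code step by step.

Initialize: tally = 0
Initialize: data = [4, 7, 1, 7, 2]
Entering loop: for k, v in enumerate(data):

After execution: tally = 38
38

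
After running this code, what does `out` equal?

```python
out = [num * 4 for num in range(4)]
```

Let's trace through this code step by step.

Initialize: out = [num * 4 for num in range(4)]

After execution: out = [0, 4, 8, 12]
[0, 4, 8, 12]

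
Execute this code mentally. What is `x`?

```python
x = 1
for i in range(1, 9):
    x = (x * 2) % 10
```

Let's trace through this code step by step.

Initialize: x = 1
Entering loop: for i in range(1, 9):

After execution: x = 6
6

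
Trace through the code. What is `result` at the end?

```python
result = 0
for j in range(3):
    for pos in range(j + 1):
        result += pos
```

Let's trace through this code step by step.

Initialize: result = 0
Entering loop: for j in range(3):

After execution: result = 4
4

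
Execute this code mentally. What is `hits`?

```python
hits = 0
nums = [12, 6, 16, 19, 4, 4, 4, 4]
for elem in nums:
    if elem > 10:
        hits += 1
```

Let's trace through this code step by step.

Initialize: hits = 0
Initialize: nums = [12, 6, 16, 19, 4, 4, 4, 4]
Entering loop: for elem in nums:

After execution: hits = 3
3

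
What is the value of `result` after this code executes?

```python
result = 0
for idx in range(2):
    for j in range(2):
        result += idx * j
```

Let's trace through this code step by step.

Initialize: result = 0
Entering loop: for idx in range(2):

After execution: result = 1
1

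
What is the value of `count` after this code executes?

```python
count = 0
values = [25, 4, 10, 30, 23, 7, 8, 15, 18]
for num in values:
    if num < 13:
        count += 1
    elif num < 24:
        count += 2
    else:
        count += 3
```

Let's trace through this code step by step.

Initialize: count = 0
Initialize: values = [25, 4, 10, 30, 23, 7, 8, 15, 18]
Entering loop: for num in values:

After execution: count = 16
16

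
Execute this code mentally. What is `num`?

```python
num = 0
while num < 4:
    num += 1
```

Let's trace through this code step by step.

Initialize: num = 0
Entering loop: while num < 4:

After execution: num = 4
4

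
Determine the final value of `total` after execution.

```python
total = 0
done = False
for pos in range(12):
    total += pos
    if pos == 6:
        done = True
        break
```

Let's trace through this code step by step.

Initialize: total = 0
Initialize: done = False
Entering loop: for pos in range(12):

After execution: total = 21
21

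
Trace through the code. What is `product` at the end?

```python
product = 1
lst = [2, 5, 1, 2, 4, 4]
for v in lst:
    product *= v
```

Let's trace through this code step by step.

Initialize: product = 1
Initialize: lst = [2, 5, 1, 2, 4, 4]
Entering loop: for v in lst:

After execution: product = 320
320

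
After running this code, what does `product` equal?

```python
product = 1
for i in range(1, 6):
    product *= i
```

Let's trace through this code step by step.

Initialize: product = 1
Entering loop: for i in range(1, 6):

After execution: product = 120
120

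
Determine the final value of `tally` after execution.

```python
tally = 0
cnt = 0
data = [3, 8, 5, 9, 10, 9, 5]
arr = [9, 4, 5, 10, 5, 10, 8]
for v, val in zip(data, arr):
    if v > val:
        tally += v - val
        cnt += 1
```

Let's trace through this code step by step.

Initialize: tally = 0
Initialize: cnt = 0
Initialize: data = [3, 8, 5, 9, 10, 9, 5]
Initialize: arr = [9, 4, 5, 10, 5, 10, 8]
Entering loop: for v, val in zip(data, arr):

After execution: tally = 9
9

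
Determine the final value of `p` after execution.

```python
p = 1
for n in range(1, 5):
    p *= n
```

Let's trace through this code step by step.

Initialize: p = 1
Entering loop: for n in range(1, 5):

After execution: p = 24
24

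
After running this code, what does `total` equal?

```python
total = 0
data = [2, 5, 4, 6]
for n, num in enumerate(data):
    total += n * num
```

Let's trace through this code step by step.

Initialize: total = 0
Initialize: data = [2, 5, 4, 6]
Entering loop: for n, num in enumerate(data):

After execution: total = 31
31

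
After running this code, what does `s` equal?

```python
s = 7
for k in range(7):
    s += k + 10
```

Let's trace through this code step by step.

Initialize: s = 7
Entering loop: for k in range(7):

After execution: s = 98
98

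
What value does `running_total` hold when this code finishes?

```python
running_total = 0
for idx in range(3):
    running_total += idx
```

Let's trace through this code step by step.

Initialize: running_total = 0
Entering loop: for idx in range(3):

After execution: running_total = 3
3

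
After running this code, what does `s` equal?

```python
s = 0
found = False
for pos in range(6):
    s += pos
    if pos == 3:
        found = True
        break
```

Let's trace through this code step by step.

Initialize: s = 0
Initialize: found = False
Entering loop: for pos in range(6):

After execution: s = 6
6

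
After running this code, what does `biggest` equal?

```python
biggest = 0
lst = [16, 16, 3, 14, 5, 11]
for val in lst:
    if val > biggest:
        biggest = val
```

Let's trace through this code step by step.

Initialize: biggest = 0
Initialize: lst = [16, 16, 3, 14, 5, 11]
Entering loop: for val in lst:

After execution: biggest = 16
16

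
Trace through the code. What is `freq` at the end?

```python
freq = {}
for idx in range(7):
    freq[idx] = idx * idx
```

Let's trace through this code step by step.

Initialize: freq = {}
Entering loop: for idx in range(7):

After execution: freq = {0: 0, 1: 1, 2: 4, 3: 9, 4: 16, 5: 25, 6: 36}
{0: 0, 1: 1, 2: 4, 3: 9, 4: 16, 5: 25, 6: 36}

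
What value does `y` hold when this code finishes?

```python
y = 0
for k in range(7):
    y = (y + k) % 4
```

Let's trace through this code step by step.

Initialize: y = 0
Entering loop: for k in range(7):

After execution: y = 1
1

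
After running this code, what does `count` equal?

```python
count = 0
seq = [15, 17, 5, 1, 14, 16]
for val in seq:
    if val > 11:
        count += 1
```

Let's trace through this code step by step.

Initialize: count = 0
Initialize: seq = [15, 17, 5, 1, 14, 16]
Entering loop: for val in seq:

After execution: count = 4
4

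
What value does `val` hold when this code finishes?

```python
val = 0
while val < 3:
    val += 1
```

Let's trace through this code step by step.

Initialize: val = 0
Entering loop: while val < 3:

After execution: val = 3
3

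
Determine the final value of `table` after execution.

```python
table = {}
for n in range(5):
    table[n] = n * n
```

Let's trace through this code step by step.

Initialize: table = {}
Entering loop: for n in range(5):

After execution: table = {0: 0, 1: 1, 2: 4, 3: 9, 4: 16}
{0: 0, 1: 1, 2: 4, 3: 9, 4: 16}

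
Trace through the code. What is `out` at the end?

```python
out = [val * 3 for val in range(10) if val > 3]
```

Let's trace through this code step by step.

Initialize: out = [val * 3 for val in range(10) if val > 3]

After execution: out = [12, 15, 18, 21, 24, 27]
[12, 15, 18, 21, 24, 27]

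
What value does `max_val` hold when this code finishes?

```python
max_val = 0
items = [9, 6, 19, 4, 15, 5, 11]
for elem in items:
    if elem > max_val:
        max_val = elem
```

Let's trace through this code step by step.

Initialize: max_val = 0
Initialize: items = [9, 6, 19, 4, 15, 5, 11]
Entering loop: for elem in items:

After execution: max_val = 19
19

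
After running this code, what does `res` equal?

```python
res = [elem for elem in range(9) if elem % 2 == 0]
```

Let's trace through this code step by step.

Initialize: res = [elem for elem in range(9) if elem % 2 == 0]

After execution: res = [0, 2, 4, 6, 8]
[0, 2, 4, 6, 8]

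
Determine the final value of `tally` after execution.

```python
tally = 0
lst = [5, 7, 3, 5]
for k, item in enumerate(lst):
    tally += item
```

Let's trace through this code step by step.

Initialize: tally = 0
Initialize: lst = [5, 7, 3, 5]
Entering loop: for k, item in enumerate(lst):

After execution: tally = 20
20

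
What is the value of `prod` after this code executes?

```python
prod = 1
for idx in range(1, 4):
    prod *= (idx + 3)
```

Let's trace through this code step by step.

Initialize: prod = 1
Entering loop: for idx in range(1, 4):

After execution: prod = 120
120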